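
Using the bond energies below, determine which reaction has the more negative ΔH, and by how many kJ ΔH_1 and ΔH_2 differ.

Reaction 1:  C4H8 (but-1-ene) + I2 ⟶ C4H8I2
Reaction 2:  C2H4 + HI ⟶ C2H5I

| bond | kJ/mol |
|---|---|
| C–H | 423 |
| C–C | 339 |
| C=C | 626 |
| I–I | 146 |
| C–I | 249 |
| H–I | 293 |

Reaction 1:
  Bonds broken (reactants):
    C–C: 2 × 339 = 678
    C–H: 8 × 423 = 3384
    C=C: 1 × 626 = 626
    I–I: 1 × 146 = 146
    Σ(broken) = 4834 kJ
  Bonds formed (products):
    C–C: 3 × 339 = 1017
    C–H: 8 × 423 = 3384
    C–I: 2 × 249 = 498
    Σ(formed) = 4899 kJ
  ΔH_1 = 4834 − 4899 = −65 kJ
Reaction 2:
  Bonds broken (reactants):
    C–H: 4 × 423 = 1692
    C=C: 1 × 626 = 626
    H–I: 1 × 293 = 293
    Σ(broken) = 2611 kJ
  Bonds formed (products):
    C–C: 1 × 339 = 339
    C–H: 5 × 423 = 2115
    C–I: 1 × 249 = 249
    Σ(formed) = 2703 kJ
  ΔH_2 = 2611 − 2703 = −92 kJ
ΔH_1 − ΔH_2 = +27 kJ, so reaction 2 has the more negative ΔH; |ΔH_1 − ΔH_2| = 27 kJ.

Reaction 2, by 27 kJ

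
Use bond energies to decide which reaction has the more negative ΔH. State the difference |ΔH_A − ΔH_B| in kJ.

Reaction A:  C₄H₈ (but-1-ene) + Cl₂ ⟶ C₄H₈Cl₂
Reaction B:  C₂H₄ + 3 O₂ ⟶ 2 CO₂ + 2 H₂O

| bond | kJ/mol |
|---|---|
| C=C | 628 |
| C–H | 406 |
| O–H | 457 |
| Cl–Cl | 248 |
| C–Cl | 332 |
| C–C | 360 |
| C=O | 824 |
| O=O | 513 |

Reaction B, by 1185 kJ

Reaction A:
  Bonds broken (reactants):
    C–C: 2 × 360 = 720
    C–H: 8 × 406 = 3248
    C=C: 1 × 628 = 628
    Cl–Cl: 1 × 248 = 248
    Σ(broken) = 4844 kJ
  Bonds formed (products):
    C–C: 3 × 360 = 1080
    C–Cl: 2 × 332 = 664
    C–H: 8 × 406 = 3248
    Σ(formed) = 4992 kJ
  ΔH_A = 4844 − 4992 = −148 kJ
Reaction B:
  Bonds broken (reactants):
    C–H: 4 × 406 = 1624
    C=C: 1 × 628 = 628
    O=O: 3 × 513 = 1539
    Σ(broken) = 3791 kJ
  Bonds formed (products):
    C=O: 4 × 824 = 3296
    O–H: 4 × 457 = 1828
    Σ(formed) = 5124 kJ
  ΔH_B = 3791 − 5124 = −1333 kJ
ΔH_A − ΔH_B = +1185 kJ, so reaction B has the more negative ΔH; |ΔH_A − ΔH_B| = 1185 kJ.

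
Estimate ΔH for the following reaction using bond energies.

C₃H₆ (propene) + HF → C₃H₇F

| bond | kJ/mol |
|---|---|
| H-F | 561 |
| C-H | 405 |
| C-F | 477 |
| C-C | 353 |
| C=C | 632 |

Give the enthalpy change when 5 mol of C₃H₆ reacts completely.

ΔH = −210 kJ

Bonds broken (reactants):
  C-C: 1 × 353 = 353
  C-H: 6 × 405 = 2430
  C=C: 1 × 632 = 632
  H-F: 1 × 561 = 561
  Σ(broken) = 3976 kJ
Bonds formed (products):
  C-C: 2 × 353 = 706
  C-F: 1 × 477 = 477
  C-H: 7 × 405 = 2835
  Σ(formed) = 4018 kJ
ΔH = Σ(broken) − Σ(formed) = 3976 − 4018 = −42 kJ
For 5× the reaction as written: 5 × (−42) = −210 kJ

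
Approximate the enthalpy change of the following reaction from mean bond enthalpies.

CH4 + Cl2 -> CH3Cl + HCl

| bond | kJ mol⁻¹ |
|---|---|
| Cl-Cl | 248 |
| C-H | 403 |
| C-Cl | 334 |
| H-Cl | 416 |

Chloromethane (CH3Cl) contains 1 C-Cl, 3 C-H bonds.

ΔH ≈ −99 kJ

Bonds broken (reactants):
  C-H: 4 × 403 = 1612
  Cl-Cl: 1 × 248 = 248
  Σ(broken) = 1860 kJ
Bonds formed (products):
  C-Cl: 1 × 334 = 334
  C-H: 3 × 403 = 1209
  H-Cl: 1 × 416 = 416
  Σ(formed) = 1959 kJ
ΔH = Σ(broken) − Σ(formed) = 1860 − 1959 = −99 kJ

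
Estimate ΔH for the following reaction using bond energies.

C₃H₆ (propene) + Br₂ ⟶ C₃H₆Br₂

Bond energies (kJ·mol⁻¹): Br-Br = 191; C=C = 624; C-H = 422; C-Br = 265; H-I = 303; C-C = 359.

Bonds broken (reactants):
  Br-Br: 1 × 191 = 191
  C-C: 1 × 359 = 359
  C-H: 6 × 422 = 2532
  C=C: 1 × 624 = 624
  Σ(broken) = 3706 kJ
Bonds formed (products):
  C-Br: 2 × 265 = 530
  C-C: 2 × 359 = 718
  C-H: 6 × 422 = 2532
  Σ(formed) = 3780 kJ
ΔH = Σ(broken) − Σ(formed) = 3706 − 3780 = −74 kJ

ΔH ≈ −74 kJ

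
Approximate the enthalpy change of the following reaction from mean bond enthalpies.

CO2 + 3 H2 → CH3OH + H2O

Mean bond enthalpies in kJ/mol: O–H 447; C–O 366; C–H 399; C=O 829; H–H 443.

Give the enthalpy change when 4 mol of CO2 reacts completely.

Bonds broken (reactants):
  C=O: 2 × 829 = 1658
  H–H: 3 × 443 = 1329
  Σ(broken) = 2987 kJ
Bonds formed (products):
  C–H: 3 × 399 = 1197
  C–O: 1 × 366 = 366
  O–H: 3 × 447 = 1341
  Σ(formed) = 2904 kJ
ΔH = Σ(broken) − Σ(formed) = 2987 − 2904 = +83 kJ
For 4× the reaction as written: 4 × (+83) = +332 kJ

ΔH = +332 kJ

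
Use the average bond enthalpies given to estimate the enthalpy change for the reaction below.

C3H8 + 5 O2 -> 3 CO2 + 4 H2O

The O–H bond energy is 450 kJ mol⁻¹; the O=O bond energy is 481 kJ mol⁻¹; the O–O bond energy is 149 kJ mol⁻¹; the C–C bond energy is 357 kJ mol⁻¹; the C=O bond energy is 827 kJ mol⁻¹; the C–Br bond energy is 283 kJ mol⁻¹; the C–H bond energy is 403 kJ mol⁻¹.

Bonds broken (reactants):
  C–C: 2 × 357 = 714
  C–H: 8 × 403 = 3224
  O=O: 5 × 481 = 2405
  Σ(broken) = 6343 kJ
Bonds formed (products):
  C=O: 6 × 827 = 4962
  O–H: 8 × 450 = 3600
  Σ(formed) = 8562 kJ
ΔH = Σ(broken) − Σ(formed) = 6343 − 8562 = −2219 kJ

ΔH ≈ −2219 kJ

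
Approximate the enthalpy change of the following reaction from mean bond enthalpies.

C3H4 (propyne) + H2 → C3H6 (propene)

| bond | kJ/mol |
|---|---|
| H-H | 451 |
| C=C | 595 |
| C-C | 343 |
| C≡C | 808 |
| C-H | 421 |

ΔH ≈ −178 kJ

Bonds broken (reactants):
  C≡C: 1 × 808 = 808
  C-C: 1 × 343 = 343
  C-H: 4 × 421 = 1684
  H-H: 1 × 451 = 451
  Σ(broken) = 3286 kJ
Bonds formed (products):
  C-C: 1 × 343 = 343
  C-H: 6 × 421 = 2526
  C=C: 1 × 595 = 595
  Σ(formed) = 3464 kJ
ΔH = Σ(broken) − Σ(formed) = 3286 − 3464 = −178 kJ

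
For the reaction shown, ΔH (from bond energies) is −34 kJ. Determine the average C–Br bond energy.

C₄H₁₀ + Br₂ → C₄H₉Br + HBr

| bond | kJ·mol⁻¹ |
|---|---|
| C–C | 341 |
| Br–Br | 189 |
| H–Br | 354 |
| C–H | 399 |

D(C–Br) ≈ 268 kJ/mol

Let D be the C–Br bond energy.
Σ(broken) = 1×189 + 3×341 + 10×399 = 5202
Σ(formed) = 1×D + 3×341 + 9×399 + 1×354 = 4968 + D
ΔH = Σ(broken) − Σ(formed) = (5202) − (4968 + D) = +234 − D
Setting this equal to −34 kJ gives D = 268 kJ/mol.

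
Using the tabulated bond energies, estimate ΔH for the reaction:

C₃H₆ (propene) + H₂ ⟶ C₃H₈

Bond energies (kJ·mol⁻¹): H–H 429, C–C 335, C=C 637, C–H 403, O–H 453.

Bonds broken (reactants):
  C–C: 1 × 335 = 335
  C–H: 6 × 403 = 2418
  C=C: 1 × 637 = 637
  H–H: 1 × 429 = 429
  Σ(broken) = 3819 kJ
Bonds formed (products):
  C–C: 2 × 335 = 670
  C–H: 8 × 403 = 3224
  Σ(formed) = 3894 kJ
ΔH = Σ(broken) − Σ(formed) = 3819 − 3894 = −75 kJ

ΔH ≈ −75 kJ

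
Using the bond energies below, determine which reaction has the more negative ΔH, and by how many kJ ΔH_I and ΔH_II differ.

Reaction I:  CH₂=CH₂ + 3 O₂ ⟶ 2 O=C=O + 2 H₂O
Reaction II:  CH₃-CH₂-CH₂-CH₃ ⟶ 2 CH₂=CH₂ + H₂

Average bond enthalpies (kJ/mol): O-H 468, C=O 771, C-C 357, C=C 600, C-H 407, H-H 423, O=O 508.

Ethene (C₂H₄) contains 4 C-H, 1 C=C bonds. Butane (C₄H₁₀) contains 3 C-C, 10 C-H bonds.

Reaction I:
  Bonds broken (reactants):
    C-H: 4 × 407 = 1628
    C=C: 1 × 600 = 600
    O=O: 3 × 508 = 1524
    Σ(broken) = 3752 kJ
  Bonds formed (products):
    C=O: 4 × 771 = 3084
    O-H: 4 × 468 = 1872
    Σ(formed) = 4956 kJ
  ΔH_I = 3752 − 4956 = −1204 kJ
Reaction II:
  Bonds broken (reactants):
    C-C: 3 × 357 = 1071
    C-H: 10 × 407 = 4070
    Σ(broken) = 5141 kJ
  Bonds formed (products):
    C-H: 8 × 407 = 3256
    C=C: 2 × 600 = 1200
    H-H: 1 × 423 = 423
    Σ(formed) = 4879 kJ
  ΔH_II = 5141 − 4879 = +262 kJ
ΔH_I − ΔH_II = −1466 kJ, so reaction I has the more negative ΔH; |ΔH_I − ΔH_II| = 1466 kJ.

Reaction I, by 1466 kJ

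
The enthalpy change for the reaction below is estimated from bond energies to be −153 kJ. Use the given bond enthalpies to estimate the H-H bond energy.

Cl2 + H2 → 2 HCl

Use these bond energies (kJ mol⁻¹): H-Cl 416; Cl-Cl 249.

Let D be the H-H bond energy.
Σ(broken) = 1×249 + 1×D = 249 + D
Σ(formed) = 2×416 = 832
ΔH = Σ(broken) − Σ(formed) = (249 + D) − (832) = −583 + D
Setting this equal to −153 kJ gives D = 430 kJ/mol.

D(H-H) ≈ 430 kJ/mol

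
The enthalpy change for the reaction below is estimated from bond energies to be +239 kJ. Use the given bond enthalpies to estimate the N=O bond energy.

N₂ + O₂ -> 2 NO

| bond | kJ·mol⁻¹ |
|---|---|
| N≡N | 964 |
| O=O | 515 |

D(N=O) ≈ 620 kJ/mol

Let D be the N=O bond energy.
Σ(broken) = 1×964 + 1×515 = 1479
Σ(formed) = 2×D = 2D
ΔH = Σ(broken) − Σ(formed) = (1479) − (2D) = +1479 − 2D
Setting this equal to +239 kJ gives 2D = 1240, so D = 620 kJ/mol.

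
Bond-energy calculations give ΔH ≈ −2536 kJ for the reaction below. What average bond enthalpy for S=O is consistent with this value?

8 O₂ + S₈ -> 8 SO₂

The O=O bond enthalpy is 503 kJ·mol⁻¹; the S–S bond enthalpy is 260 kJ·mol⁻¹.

Let D be the S=O bond energy.
Σ(broken) = 8×503 + 8×260 = 6104
Σ(formed) = 16×D = 16D
ΔH = Σ(broken) − Σ(formed) = (6104) − (16D) = +6104 − 16D
Setting this equal to −2536 kJ gives 16D = 8640, so D = 540 kJ/mol.

D(S=O) ≈ 540 kJ/mol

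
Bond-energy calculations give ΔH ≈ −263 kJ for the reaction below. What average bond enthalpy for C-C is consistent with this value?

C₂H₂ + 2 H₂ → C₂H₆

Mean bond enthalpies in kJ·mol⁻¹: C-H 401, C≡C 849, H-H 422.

Let D be the C-C bond energy.
Σ(broken) = 1×849 + 2×401 + 2×422 = 2495
Σ(formed) = 1×D + 6×401 = 2406 + D
ΔH = Σ(broken) − Σ(formed) = (2495) − (2406 + D) = +89 − D
Setting this equal to −263 kJ gives D = 352 kJ/mol.

D(C-C) ≈ 352 kJ/mol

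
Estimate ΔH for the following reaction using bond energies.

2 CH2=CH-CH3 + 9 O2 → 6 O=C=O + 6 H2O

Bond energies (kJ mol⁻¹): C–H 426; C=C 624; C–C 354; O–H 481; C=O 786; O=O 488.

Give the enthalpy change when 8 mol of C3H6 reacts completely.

ΔH = −14976 kJ

Bonds broken (reactants):
  C–C: 2 × 354 = 708
  C–H: 12 × 426 = 5112
  C=C: 2 × 624 = 1248
  O=O: 9 × 488 = 4392
  Σ(broken) = 11460 kJ
Bonds formed (products):
  C=O: 12 × 786 = 9432
  O–H: 12 × 481 = 5772
  Σ(formed) = 15204 kJ
ΔH = Σ(broken) − Σ(formed) = 11460 − 15204 = −3744 kJ
For 4× the reaction as written: 4 × (−3744) = −14976 kJ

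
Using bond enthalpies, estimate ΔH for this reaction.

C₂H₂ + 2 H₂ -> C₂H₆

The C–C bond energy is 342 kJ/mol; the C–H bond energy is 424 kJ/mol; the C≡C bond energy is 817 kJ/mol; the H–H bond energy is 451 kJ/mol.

Bonds broken (reactants):
  C≡C: 1 × 817 = 817
  C–H: 2 × 424 = 848
  H–H: 2 × 451 = 902
  Σ(broken) = 2567 kJ
Bonds formed (products):
  C–C: 1 × 342 = 342
  C–H: 6 × 424 = 2544
  Σ(formed) = 2886 kJ
ΔH = Σ(broken) − Σ(formed) = 2567 − 2886 = −319 kJ

ΔH ≈ −319 kJ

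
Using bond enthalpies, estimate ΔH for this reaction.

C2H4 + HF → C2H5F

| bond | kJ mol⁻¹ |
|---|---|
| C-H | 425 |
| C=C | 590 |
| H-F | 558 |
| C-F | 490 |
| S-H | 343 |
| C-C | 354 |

ΔH ≈ −121 kJ

Bonds broken (reactants):
  C-H: 4 × 425 = 1700
  C=C: 1 × 590 = 590
  H-F: 1 × 558 = 558
  Σ(broken) = 2848 kJ
Bonds formed (products):
  C-C: 1 × 354 = 354
  C-F: 1 × 490 = 490
  C-H: 5 × 425 = 2125
  Σ(formed) = 2969 kJ
ΔH = Σ(broken) − Σ(formed) = 2848 − 2969 = −121 kJ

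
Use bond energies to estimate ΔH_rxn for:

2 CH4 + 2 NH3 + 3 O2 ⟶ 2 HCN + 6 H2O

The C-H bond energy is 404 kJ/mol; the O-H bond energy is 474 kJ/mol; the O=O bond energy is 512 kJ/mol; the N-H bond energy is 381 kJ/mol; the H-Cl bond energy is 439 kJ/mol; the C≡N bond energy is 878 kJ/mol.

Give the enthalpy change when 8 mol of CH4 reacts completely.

ΔH = −4792 kJ

Bonds broken (reactants):
  C-H: 8 × 404 = 3232
  N-H: 6 × 381 = 2286
  O=O: 3 × 512 = 1536
  Σ(broken) = 7054 kJ
Bonds formed (products):
  C≡N: 2 × 878 = 1756
  C-H: 2 × 404 = 808
  O-H: 12 × 474 = 5688
  Σ(formed) = 8252 kJ
ΔH = Σ(broken) − Σ(formed) = 7054 − 8252 = −1198 kJ
For 4× the reaction as written: 4 × (−1198) = −4792 kJ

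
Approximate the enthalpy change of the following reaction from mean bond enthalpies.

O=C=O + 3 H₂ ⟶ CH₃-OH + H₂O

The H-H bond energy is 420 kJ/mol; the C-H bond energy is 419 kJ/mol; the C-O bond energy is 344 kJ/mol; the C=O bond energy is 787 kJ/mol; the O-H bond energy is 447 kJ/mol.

Bonds broken (reactants):
  C=O: 2 × 787 = 1574
  H-H: 3 × 420 = 1260
  Σ(broken) = 2834 kJ
Bonds formed (products):
  C-H: 3 × 419 = 1257
  C-O: 1 × 344 = 344
  O-H: 3 × 447 = 1341
  Σ(formed) = 2942 kJ
ΔH = Σ(broken) − Σ(formed) = 2834 − 2942 = −108 kJ

ΔH ≈ −108 kJ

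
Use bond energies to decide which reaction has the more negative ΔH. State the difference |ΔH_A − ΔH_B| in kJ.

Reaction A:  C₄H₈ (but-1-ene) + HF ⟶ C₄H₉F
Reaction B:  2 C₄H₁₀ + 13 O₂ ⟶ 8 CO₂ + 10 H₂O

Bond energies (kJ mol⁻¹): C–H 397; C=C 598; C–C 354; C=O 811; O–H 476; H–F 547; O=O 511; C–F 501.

Reaction A:
  Bonds broken (reactants):
    C–C: 2 × 354 = 708
    C–H: 8 × 397 = 3176
    C=C: 1 × 598 = 598
    H–F: 1 × 547 = 547
    Σ(broken) = 5029 kJ
  Bonds formed (products):
    C–C: 3 × 354 = 1062
    C–F: 1 × 501 = 501
    C–H: 9 × 397 = 3573
    Σ(formed) = 5136 kJ
  ΔH_A = 5029 − 5136 = −107 kJ
Reaction B:
  Bonds broken (reactants):
    C–C: 6 × 354 = 2124
    C–H: 20 × 397 = 7940
    O=O: 13 × 511 = 6643
    Σ(broken) = 16707 kJ
  Bonds formed (products):
    C=O: 16 × 811 = 12976
    O–H: 20 × 476 = 9520
    Σ(formed) = 22496 kJ
  ΔH_B = 16707 − 22496 = −5789 kJ
ΔH_A − ΔH_B = +5682 kJ, so reaction B has the more negative ΔH; |ΔH_A − ΔH_B| = 5682 kJ.

Reaction B, by 5682 kJ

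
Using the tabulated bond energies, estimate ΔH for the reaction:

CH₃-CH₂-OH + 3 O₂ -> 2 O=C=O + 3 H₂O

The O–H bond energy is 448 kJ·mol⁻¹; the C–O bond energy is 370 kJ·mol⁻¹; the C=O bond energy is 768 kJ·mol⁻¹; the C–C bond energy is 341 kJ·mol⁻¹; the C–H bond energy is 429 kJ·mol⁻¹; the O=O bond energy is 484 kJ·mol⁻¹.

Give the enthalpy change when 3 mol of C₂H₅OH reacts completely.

ΔH = −3012 kJ

Bonds broken (reactants):
  C–C: 1 × 341 = 341
  C–H: 5 × 429 = 2145
  C–O: 1 × 370 = 370
  O–H: 1 × 448 = 448
  O=O: 3 × 484 = 1452
  Σ(broken) = 4756 kJ
Bonds formed (products):
  C=O: 4 × 768 = 3072
  O–H: 6 × 448 = 2688
  Σ(formed) = 5760 kJ
ΔH = Σ(broken) − Σ(formed) = 4756 − 5760 = −1004 kJ
For 3× the reaction as written: 3 × (−1004) = −3012 kJ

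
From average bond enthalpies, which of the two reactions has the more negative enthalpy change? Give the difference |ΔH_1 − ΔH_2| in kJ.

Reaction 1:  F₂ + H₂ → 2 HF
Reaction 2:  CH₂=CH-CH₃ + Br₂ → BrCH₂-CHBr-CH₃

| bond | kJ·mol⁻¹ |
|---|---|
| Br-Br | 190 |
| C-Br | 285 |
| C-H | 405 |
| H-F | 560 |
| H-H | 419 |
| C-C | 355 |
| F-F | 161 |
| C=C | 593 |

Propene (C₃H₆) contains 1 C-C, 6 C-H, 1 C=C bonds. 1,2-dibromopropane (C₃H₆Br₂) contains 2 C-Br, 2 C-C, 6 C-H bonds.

Reaction 1:
  Bonds broken (reactants):
    F-F: 1 × 161 = 161
    H-H: 1 × 419 = 419
    Σ(broken) = 580 kJ
  Bonds formed (products):
    H-F: 2 × 560 = 1120
    Σ(formed) = 1120 kJ
  ΔH_1 = 580 − 1120 = −540 kJ
Reaction 2:
  Bonds broken (reactants):
    Br-Br: 1 × 190 = 190
    C-C: 1 × 355 = 355
    C-H: 6 × 405 = 2430
    C=C: 1 × 593 = 593
    Σ(broken) = 3568 kJ
  Bonds formed (products):
    C-Br: 2 × 285 = 570
    C-C: 2 × 355 = 710
    C-H: 6 × 405 = 2430
    Σ(formed) = 3710 kJ
  ΔH_2 = 3568 − 3710 = −142 kJ
ΔH_1 − ΔH_2 = −398 kJ, so reaction 1 has the more negative ΔH; |ΔH_1 − ΔH_2| = 398 kJ.

Reaction 1, by 398 kJ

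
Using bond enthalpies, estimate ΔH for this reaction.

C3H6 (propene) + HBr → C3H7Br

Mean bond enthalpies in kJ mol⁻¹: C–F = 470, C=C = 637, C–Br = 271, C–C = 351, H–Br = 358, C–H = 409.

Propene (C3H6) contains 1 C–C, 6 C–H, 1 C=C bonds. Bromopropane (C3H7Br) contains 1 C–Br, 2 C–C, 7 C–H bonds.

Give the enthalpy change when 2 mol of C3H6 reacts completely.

Bonds broken (reactants):
  C–C: 1 × 351 = 351
  C–H: 6 × 409 = 2454
  C=C: 1 × 637 = 637
  H–Br: 1 × 358 = 358
  Σ(broken) = 3800 kJ
Bonds formed (products):
  C–Br: 1 × 271 = 271
  C–C: 2 × 351 = 702
  C–H: 7 × 409 = 2863
  Σ(formed) = 3836 kJ
ΔH = Σ(broken) − Σ(formed) = 3800 − 3836 = −36 kJ
For 2× the reaction as written: 2 × (−36) = −72 kJ

ΔH = −72 kJ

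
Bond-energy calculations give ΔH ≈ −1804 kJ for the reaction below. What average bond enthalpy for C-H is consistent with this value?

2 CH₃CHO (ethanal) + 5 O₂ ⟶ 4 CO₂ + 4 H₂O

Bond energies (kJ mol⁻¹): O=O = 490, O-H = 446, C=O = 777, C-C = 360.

D(C-H) ≈ 407 kJ/mol

Let D be the C-H bond energy.
Σ(broken) = 2×360 + 8×D + 2×777 + 5×490 = 4724 + 8D
Σ(formed) = 8×777 + 8×446 = 9784
ΔH = Σ(broken) − Σ(formed) = (4724 + 8D) − (9784) = −5060 + 8D
Setting this equal to −1804 kJ gives 8D = 3256, so D = 407 kJ/mol.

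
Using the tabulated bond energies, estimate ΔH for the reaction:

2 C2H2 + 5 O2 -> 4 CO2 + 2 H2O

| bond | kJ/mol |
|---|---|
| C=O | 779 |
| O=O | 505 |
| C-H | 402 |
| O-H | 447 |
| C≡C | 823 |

Bonds broken (reactants):
  C≡C: 2 × 823 = 1646
  C-H: 4 × 402 = 1608
  O=O: 5 × 505 = 2525
  Σ(broken) = 5779 kJ
Bonds formed (products):
  C=O: 8 × 779 = 6232
  O-H: 4 × 447 = 1788
  Σ(formed) = 8020 kJ
ΔH = Σ(broken) − Σ(formed) = 5779 − 8020 = −2241 kJ

ΔH ≈ −2241 kJ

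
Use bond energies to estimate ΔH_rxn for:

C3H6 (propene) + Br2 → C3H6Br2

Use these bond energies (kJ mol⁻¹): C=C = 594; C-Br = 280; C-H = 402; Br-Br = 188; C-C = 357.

ΔH ≈ −135 kJ

Bonds broken (reactants):
  Br-Br: 1 × 188 = 188
  C-C: 1 × 357 = 357
  C-H: 6 × 402 = 2412
  C=C: 1 × 594 = 594
  Σ(broken) = 3551 kJ
Bonds formed (products):
  C-Br: 2 × 280 = 560
  C-C: 2 × 357 = 714
  C-H: 6 × 402 = 2412
  Σ(formed) = 3686 kJ
ΔH = Σ(broken) − Σ(formed) = 3551 − 3686 = −135 kJ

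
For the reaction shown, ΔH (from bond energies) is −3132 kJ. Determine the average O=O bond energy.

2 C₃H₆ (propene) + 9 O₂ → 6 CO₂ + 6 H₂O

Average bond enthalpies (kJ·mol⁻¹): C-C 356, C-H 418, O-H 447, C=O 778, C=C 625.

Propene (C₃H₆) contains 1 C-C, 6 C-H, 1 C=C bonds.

Let D be the O=O bond energy.
Σ(broken) = 2×356 + 12×418 + 2×625 + 9×D = 6978 + 9D
Σ(formed) = 12×778 + 12×447 = 14700
ΔH = Σ(broken) − Σ(formed) = (6978 + 9D) − (14700) = −7722 + 9D
Setting this equal to −3132 kJ gives 9D = 4590, so D = 510 kJ/mol.

D(O=O) ≈ 510 kJ/mol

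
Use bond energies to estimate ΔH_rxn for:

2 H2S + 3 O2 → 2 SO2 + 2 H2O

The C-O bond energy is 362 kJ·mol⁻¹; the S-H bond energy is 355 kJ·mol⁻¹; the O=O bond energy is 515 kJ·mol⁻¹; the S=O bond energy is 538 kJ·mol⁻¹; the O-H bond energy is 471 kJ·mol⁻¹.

ΔH ≈ −1071 kJ

Bonds broken (reactants):
  O=O: 3 × 515 = 1545
  S-H: 4 × 355 = 1420
  Σ(broken) = 2965 kJ
Bonds formed (products):
  O-H: 4 × 471 = 1884
  S=O: 4 × 538 = 2152
  Σ(formed) = 4036 kJ
ΔH = Σ(broken) − Σ(formed) = 2965 − 4036 = −1071 kJ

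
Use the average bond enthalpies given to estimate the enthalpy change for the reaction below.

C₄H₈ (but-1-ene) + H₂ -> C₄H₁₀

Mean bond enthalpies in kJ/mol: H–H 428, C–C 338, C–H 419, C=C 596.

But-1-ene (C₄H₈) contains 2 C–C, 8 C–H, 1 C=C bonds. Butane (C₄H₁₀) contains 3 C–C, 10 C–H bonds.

Bonds broken (reactants):
  C–C: 2 × 338 = 676
  C–H: 8 × 419 = 3352
  C=C: 1 × 596 = 596
  H–H: 1 × 428 = 428
  Σ(broken) = 5052 kJ
Bonds formed (products):
  C–C: 3 × 338 = 1014
  C–H: 10 × 419 = 4190
  Σ(formed) = 5204 kJ
ΔH = Σ(broken) − Σ(formed) = 5052 − 5204 = −152 kJ

ΔH ≈ −152 kJ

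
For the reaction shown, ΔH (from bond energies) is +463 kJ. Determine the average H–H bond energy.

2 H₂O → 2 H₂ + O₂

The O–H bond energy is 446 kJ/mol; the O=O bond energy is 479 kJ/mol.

Let D be the H–H bond energy.
Σ(broken) = 4×446 = 1784
Σ(formed) = 2×D + 1×479 = 479 + 2D
ΔH = Σ(broken) − Σ(formed) = (1784) − (479 + 2D) = +1305 − 2D
Setting this equal to +463 kJ gives 2D = 842, so D = 421 kJ/mol.

D(H–H) ≈ 421 kJ/mol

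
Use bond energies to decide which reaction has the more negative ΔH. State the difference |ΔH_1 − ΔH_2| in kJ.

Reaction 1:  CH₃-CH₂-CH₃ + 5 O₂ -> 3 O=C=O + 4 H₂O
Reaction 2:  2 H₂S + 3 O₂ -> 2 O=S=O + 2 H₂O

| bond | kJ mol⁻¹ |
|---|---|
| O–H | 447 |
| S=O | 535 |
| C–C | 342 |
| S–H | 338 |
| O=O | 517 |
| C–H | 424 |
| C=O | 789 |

Reaction 1:
  Bonds broken (reactants):
    C–C: 2 × 342 = 684
    C–H: 8 × 424 = 3392
    O=O: 5 × 517 = 2585
    Σ(broken) = 6661 kJ
  Bonds formed (products):
    C=O: 6 × 789 = 4734
    O–H: 8 × 447 = 3576
    Σ(formed) = 8310 kJ
  ΔH_1 = 6661 − 8310 = −1649 kJ
Reaction 2:
  Bonds broken (reactants):
    O=O: 3 × 517 = 1551
    S–H: 4 × 338 = 1352
    Σ(broken) = 2903 kJ
  Bonds formed (products):
    O–H: 4 × 447 = 1788
    S=O: 4 × 535 = 2140
    Σ(formed) = 3928 kJ
  ΔH_2 = 2903 − 3928 = −1025 kJ
ΔH_1 − ΔH_2 = −624 kJ, so reaction 1 has the more negative ΔH; |ΔH_1 − ΔH_2| = 624 kJ.

Reaction 1, by 624 kJ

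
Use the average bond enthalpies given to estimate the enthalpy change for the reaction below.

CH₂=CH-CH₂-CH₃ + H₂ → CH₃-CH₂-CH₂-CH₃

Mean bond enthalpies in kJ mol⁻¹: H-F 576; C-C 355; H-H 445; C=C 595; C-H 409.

ΔH ≈ −133 kJ

Bonds broken (reactants):
  C-C: 2 × 355 = 710
  C-H: 8 × 409 = 3272
  C=C: 1 × 595 = 595
  H-H: 1 × 445 = 445
  Σ(broken) = 5022 kJ
Bonds formed (products):
  C-C: 3 × 355 = 1065
  C-H: 10 × 409 = 4090
  Σ(formed) = 5155 kJ
ΔH = Σ(broken) − Σ(formed) = 5022 − 5155 = −133 kJ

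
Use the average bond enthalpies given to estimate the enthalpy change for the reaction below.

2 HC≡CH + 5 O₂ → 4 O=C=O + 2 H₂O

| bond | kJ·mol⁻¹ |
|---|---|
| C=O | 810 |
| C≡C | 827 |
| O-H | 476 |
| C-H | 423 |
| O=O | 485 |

ΔH ≈ −2613 kJ

Bonds broken (reactants):
  C≡C: 2 × 827 = 1654
  C-H: 4 × 423 = 1692
  O=O: 5 × 485 = 2425
  Σ(broken) = 5771 kJ
Bonds formed (products):
  C=O: 8 × 810 = 6480
  O-H: 4 × 476 = 1904
  Σ(formed) = 8384 kJ
ΔH = Σ(broken) − Σ(formed) = 5771 − 8384 = −2613 kJ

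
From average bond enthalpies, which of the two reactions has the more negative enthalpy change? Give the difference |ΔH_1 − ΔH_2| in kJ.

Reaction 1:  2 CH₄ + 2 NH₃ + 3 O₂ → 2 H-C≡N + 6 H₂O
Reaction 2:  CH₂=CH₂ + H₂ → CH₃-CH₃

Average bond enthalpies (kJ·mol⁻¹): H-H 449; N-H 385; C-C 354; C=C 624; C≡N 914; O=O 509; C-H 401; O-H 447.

Reaction 1, by 866 kJ

Reaction 1:
  Bonds broken (reactants):
    C-H: 8 × 401 = 3208
    N-H: 6 × 385 = 2310
    O=O: 3 × 509 = 1527
    Σ(broken) = 7045 kJ
  Bonds formed (products):
    C≡N: 2 × 914 = 1828
    C-H: 2 × 401 = 802
    O-H: 12 × 447 = 5364
    Σ(formed) = 7994 kJ
  ΔH_1 = 7045 − 7994 = −949 kJ
Reaction 2:
  Bonds broken (reactants):
    C-H: 4 × 401 = 1604
    C=C: 1 × 624 = 624
    H-H: 1 × 449 = 449
    Σ(broken) = 2677 kJ
  Bonds formed (products):
    C-C: 1 × 354 = 354
    C-H: 6 × 401 = 2406
    Σ(formed) = 2760 kJ
  ΔH_2 = 2677 − 2760 = −83 kJ
ΔH_1 − ΔH_2 = −866 kJ, so reaction 1 has the more negative ΔH; |ΔH_1 − ΔH_2| = 866 kJ.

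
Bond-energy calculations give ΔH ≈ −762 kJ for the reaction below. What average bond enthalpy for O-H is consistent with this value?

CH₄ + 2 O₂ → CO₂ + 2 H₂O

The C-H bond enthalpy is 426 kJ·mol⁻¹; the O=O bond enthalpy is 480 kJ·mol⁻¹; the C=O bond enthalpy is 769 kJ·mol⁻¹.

D(O-H) ≈ 472 kJ/mol

Let D be the O-H bond energy.
Σ(broken) = 4×426 + 2×480 = 2664
Σ(formed) = 2×769 + 4×D = 1538 + 4D
ΔH = Σ(broken) − Σ(formed) = (2664) − (1538 + 4D) = +1126 − 4D
Setting this equal to −762 kJ gives 4D = 1888, so D = 472 kJ/mol.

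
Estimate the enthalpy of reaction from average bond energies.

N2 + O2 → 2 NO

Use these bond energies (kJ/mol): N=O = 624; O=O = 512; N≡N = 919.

ΔH ≈ +183 kJ

Bonds broken (reactants):
  N≡N: 1 × 919 = 919
  O=O: 1 × 512 = 512
  Σ(broken) = 1431 kJ
Bonds formed (products):
  N=O: 2 × 624 = 1248
  Σ(formed) = 1248 kJ
ΔH = Σ(broken) − Σ(formed) = 1431 − 1248 = +183 kJ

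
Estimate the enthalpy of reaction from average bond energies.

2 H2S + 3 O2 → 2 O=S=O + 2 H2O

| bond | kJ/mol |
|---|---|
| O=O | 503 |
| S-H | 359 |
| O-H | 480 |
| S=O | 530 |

ΔH ≈ −1095 kJ

Bonds broken (reactants):
  O=O: 3 × 503 = 1509
  S-H: 4 × 359 = 1436
  Σ(broken) = 2945 kJ
Bonds formed (products):
  O-H: 4 × 480 = 1920
  S=O: 4 × 530 = 2120
  Σ(formed) = 4040 kJ
ΔH = Σ(broken) − Σ(formed) = 2945 − 4040 = −1095 kJ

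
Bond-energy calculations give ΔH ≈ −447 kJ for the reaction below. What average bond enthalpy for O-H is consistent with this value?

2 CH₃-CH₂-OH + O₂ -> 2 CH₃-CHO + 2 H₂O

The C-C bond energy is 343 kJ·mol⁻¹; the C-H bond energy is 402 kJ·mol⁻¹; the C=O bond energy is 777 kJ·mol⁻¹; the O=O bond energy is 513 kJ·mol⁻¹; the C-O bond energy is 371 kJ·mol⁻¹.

D(O-H) ≈ 476 kJ/mol

Let D be the O-H bond energy.
Σ(broken) = 2×343 + 10×402 + 2×371 + 2×D + 1×513 = 5961 + 2D
Σ(formed) = 2×343 + 8×402 + 2×777 + 4×D = 5456 + 4D
ΔH = Σ(broken) − Σ(formed) = (5961 + 2D) − (5456 + 4D) = +505 − 2D
Setting this equal to −447 kJ gives 2D = 952, so D = 476 kJ/mol.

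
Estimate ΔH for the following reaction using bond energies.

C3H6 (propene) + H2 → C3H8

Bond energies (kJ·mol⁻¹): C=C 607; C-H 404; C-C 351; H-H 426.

ΔH ≈ −126 kJ

Bonds broken (reactants):
  C-C: 1 × 351 = 351
  C-H: 6 × 404 = 2424
  C=C: 1 × 607 = 607
  H-H: 1 × 426 = 426
  Σ(broken) = 3808 kJ
Bonds formed (products):
  C-C: 2 × 351 = 702
  C-H: 8 × 404 = 3232
  Σ(formed) = 3934 kJ
ΔH = Σ(broken) − Σ(formed) = 3808 − 3934 = −126 kJ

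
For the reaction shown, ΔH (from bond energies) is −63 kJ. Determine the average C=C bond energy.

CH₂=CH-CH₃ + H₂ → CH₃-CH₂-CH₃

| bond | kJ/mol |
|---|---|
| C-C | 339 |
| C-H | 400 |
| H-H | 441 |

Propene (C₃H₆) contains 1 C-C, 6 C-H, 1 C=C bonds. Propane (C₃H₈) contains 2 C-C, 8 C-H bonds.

Let D be the C=C bond energy.
Σ(broken) = 1×339 + 6×400 + 1×D + 1×441 = 3180 + D
Σ(formed) = 2×339 + 8×400 = 3878
ΔH = Σ(broken) − Σ(formed) = (3180 + D) − (3878) = −698 + D
Setting this equal to −63 kJ gives D = 635 kJ/mol.

D(C=C) ≈ 635 kJ/mol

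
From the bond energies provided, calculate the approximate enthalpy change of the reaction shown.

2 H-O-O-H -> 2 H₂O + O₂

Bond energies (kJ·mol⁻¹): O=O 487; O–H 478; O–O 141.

Bonds broken (reactants):
  O–H: 4 × 478 = 1912
  O–O: 2 × 141 = 282
  Σ(broken) = 2194 kJ
Bonds formed (products):
  O–H: 4 × 478 = 1912
  O=O: 1 × 487 = 487
  Σ(formed) = 2399 kJ
ΔH = Σ(broken) − Σ(formed) = 2194 − 2399 = −205 kJ

ΔH ≈ −205 kJ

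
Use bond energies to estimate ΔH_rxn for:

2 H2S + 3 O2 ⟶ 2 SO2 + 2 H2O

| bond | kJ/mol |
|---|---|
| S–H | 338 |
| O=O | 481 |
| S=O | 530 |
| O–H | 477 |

Bonds broken (reactants):
  O=O: 3 × 481 = 1443
  S–H: 4 × 338 = 1352
  Σ(broken) = 2795 kJ
Bonds formed (products):
  O–H: 4 × 477 = 1908
  S=O: 4 × 530 = 2120
  Σ(formed) = 4028 kJ
ΔH = Σ(broken) − Σ(formed) = 2795 − 4028 = −1233 kJ

ΔH ≈ −1233 kJ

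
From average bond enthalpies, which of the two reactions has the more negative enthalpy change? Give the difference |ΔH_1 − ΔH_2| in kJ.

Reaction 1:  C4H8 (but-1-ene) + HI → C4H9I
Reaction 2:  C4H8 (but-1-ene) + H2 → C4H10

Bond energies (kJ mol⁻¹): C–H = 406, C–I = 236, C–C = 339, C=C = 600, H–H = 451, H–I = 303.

Reaction 1:
  Bonds broken (reactants):
    C–C: 2 × 339 = 678
    C–H: 8 × 406 = 3248
    C=C: 1 × 600 = 600
    H–I: 1 × 303 = 303
    Σ(broken) = 4829 kJ
  Bonds formed (products):
    C–C: 3 × 339 = 1017
    C–H: 9 × 406 = 3654
    C–I: 1 × 236 = 236
    Σ(formed) = 4907 kJ
  ΔH_1 = 4829 − 4907 = −78 kJ
Reaction 2:
  Bonds broken (reactants):
    C–C: 2 × 339 = 678
    C–H: 8 × 406 = 3248
    C=C: 1 × 600 = 600
    H–H: 1 × 451 = 451
    Σ(broken) = 4977 kJ
  Bonds formed (products):
    C–C: 3 × 339 = 1017
    C–H: 10 × 406 = 4060
    Σ(formed) = 5077 kJ
  ΔH_2 = 4977 − 5077 = −100 kJ
ΔH_1 − ΔH_2 = +22 kJ, so reaction 2 has the more negative ΔH; |ΔH_1 − ΔH_2| = 22 kJ.

Reaction 2, by 22 kJ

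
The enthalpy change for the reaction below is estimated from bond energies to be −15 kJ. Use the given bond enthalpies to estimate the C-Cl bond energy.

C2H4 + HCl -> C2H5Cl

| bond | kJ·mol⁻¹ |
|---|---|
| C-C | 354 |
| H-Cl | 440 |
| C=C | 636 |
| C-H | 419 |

Let D be the C-Cl bond energy.
Σ(broken) = 4×419 + 1×636 + 1×440 = 2752
Σ(formed) = 1×354 + 1×D + 5×419 = 2449 + D
ΔH = Σ(broken) − Σ(formed) = (2752) − (2449 + D) = +303 − D
Setting this equal to −15 kJ gives D = 318 kJ/mol.

D(C-Cl) ≈ 318 kJ/mol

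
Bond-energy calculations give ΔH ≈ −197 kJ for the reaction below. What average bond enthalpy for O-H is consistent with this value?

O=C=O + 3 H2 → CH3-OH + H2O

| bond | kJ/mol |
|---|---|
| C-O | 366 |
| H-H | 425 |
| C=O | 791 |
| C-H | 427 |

D(O-H) ≈ 469 kJ/mol

Let D be the O-H bond energy.
Σ(broken) = 2×791 + 3×425 = 2857
Σ(formed) = 3×427 + 1×366 + 3×D = 1647 + 3D
ΔH = Σ(broken) − Σ(formed) = (2857) − (1647 + 3D) = +1210 − 3D
Setting this equal to −197 kJ gives 3D = 1407, so D = 469 kJ/mol.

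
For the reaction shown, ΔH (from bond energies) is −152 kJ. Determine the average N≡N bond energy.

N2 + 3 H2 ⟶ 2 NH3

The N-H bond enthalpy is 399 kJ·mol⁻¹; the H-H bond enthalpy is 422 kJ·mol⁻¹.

D(N≡N) ≈ 976 kJ/mol

Let D be the N≡N bond energy.
Σ(broken) = 3×422 + 1×D = 1266 + D
Σ(formed) = 6×399 = 2394
ΔH = Σ(broken) − Σ(formed) = (1266 + D) − (2394) = −1128 + D
Setting this equal to −152 kJ gives D = 976 kJ/mol.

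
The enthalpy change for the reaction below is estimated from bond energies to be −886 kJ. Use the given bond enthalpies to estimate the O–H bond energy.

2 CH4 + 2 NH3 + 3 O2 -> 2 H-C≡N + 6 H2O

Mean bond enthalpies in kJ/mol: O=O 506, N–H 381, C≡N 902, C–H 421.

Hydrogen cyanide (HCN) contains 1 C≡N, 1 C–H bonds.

Let D be the O–H bond energy.
Σ(broken) = 8×421 + 6×381 + 3×506 = 7172
Σ(formed) = 2×902 + 2×421 + 12×D = 2646 + 12D
ΔH = Σ(broken) − Σ(formed) = (7172) − (2646 + 12D) = +4526 − 12D
Setting this equal to −886 kJ gives 12D = 5412, so D = 451 kJ/mol.

D(O–H) ≈ 451 kJ/mol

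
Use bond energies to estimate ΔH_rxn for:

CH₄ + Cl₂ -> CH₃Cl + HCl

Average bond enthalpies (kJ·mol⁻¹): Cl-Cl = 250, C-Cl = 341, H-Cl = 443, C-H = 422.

Bonds broken (reactants):
  C-H: 4 × 422 = 1688
  Cl-Cl: 1 × 250 = 250
  Σ(broken) = 1938 kJ
Bonds formed (products):
  C-Cl: 1 × 341 = 341
  C-H: 3 × 422 = 1266
  H-Cl: 1 × 443 = 443
  Σ(formed) = 2050 kJ
ΔH = Σ(broken) − Σ(formed) = 1938 − 2050 = −112 kJ

ΔH ≈ −112 kJ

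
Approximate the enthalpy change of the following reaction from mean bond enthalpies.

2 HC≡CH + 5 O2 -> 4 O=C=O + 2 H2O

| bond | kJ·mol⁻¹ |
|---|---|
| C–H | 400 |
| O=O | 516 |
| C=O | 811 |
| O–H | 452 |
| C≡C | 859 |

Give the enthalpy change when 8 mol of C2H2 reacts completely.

ΔH = −9592 kJ

Bonds broken (reactants):
  C≡C: 2 × 859 = 1718
  C–H: 4 × 400 = 1600
  O=O: 5 × 516 = 2580
  Σ(broken) = 5898 kJ
Bonds formed (products):
  C=O: 8 × 811 = 6488
  O–H: 4 × 452 = 1808
  Σ(formed) = 8296 kJ
ΔH = Σ(broken) − Σ(formed) = 5898 − 8296 = −2398 kJ
For 4× the reaction as written: 4 × (−2398) = −9592 kJ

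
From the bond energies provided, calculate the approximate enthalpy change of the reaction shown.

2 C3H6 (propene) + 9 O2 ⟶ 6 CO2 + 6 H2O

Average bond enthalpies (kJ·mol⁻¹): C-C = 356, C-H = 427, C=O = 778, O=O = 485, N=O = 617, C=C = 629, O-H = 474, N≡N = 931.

ΔH ≈ −3565 kJ

Bonds broken (reactants):
  C-C: 2 × 356 = 712
  C-H: 12 × 427 = 5124
  C=C: 2 × 629 = 1258
  O=O: 9 × 485 = 4365
  Σ(broken) = 11459 kJ
Bonds formed (products):
  C=O: 12 × 778 = 9336
  O-H: 12 × 474 = 5688
  Σ(formed) = 15024 kJ
ΔH = Σ(broken) − Σ(formed) = 11459 − 15024 = −3565 kJ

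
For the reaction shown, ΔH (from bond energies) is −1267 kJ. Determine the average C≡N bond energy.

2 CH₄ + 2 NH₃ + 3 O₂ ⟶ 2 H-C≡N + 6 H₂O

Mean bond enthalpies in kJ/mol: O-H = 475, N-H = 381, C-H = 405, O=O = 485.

D(C≡N) ≈ 869 kJ/mol

Let D be the C≡N bond energy.
Σ(broken) = 8×405 + 6×381 + 3×485 = 6981
Σ(formed) = 2×D + 2×405 + 12×475 = 6510 + 2D
ΔH = Σ(broken) − Σ(formed) = (6981) − (6510 + 2D) = +471 − 2D
Setting this equal to −1267 kJ gives 2D = 1738, so D = 869 kJ/mol.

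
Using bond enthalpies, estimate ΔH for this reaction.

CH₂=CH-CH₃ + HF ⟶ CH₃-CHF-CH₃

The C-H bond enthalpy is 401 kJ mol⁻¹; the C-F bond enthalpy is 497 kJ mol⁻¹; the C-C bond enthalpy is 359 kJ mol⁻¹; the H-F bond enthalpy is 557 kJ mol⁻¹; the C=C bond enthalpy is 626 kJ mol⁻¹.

ΔH ≈ −74 kJ

Bonds broken (reactants):
  C-C: 1 × 359 = 359
  C-H: 6 × 401 = 2406
  C=C: 1 × 626 = 626
  H-F: 1 × 557 = 557
  Σ(broken) = 3948 kJ
Bonds formed (products):
  C-C: 2 × 359 = 718
  C-F: 1 × 497 = 497
  C-H: 7 × 401 = 2807
  Σ(formed) = 4022 kJ
ΔH = Σ(broken) − Σ(formed) = 3948 − 4022 = −74 kJ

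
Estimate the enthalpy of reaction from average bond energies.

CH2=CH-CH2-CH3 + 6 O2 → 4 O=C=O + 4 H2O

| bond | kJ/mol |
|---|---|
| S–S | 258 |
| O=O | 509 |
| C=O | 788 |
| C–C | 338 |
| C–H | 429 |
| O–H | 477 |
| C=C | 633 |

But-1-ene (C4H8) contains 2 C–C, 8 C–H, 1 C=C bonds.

Bonds broken (reactants):
  C–C: 2 × 338 = 676
  C–H: 8 × 429 = 3432
  C=C: 1 × 633 = 633
  O=O: 6 × 509 = 3054
  Σ(broken) = 7795 kJ
Bonds formed (products):
  C=O: 8 × 788 = 6304
  O–H: 8 × 477 = 3816
  Σ(formed) = 10120 kJ
ΔH = Σ(broken) − Σ(formed) = 7795 − 10120 = −2325 kJ

ΔH ≈ −2325 kJ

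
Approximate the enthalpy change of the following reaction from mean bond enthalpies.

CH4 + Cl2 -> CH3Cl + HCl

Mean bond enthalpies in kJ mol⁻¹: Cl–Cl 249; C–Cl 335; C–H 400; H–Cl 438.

Bonds broken (reactants):
  C–H: 4 × 400 = 1600
  Cl–Cl: 1 × 249 = 249
  Σ(broken) = 1849 kJ
Bonds formed (products):
  C–Cl: 1 × 335 = 335
  C–H: 3 × 400 = 1200
  H–Cl: 1 × 438 = 438
  Σ(formed) = 1973 kJ
ΔH = Σ(broken) − Σ(formed) = 1849 − 1973 = −124 kJ

ΔH ≈ −124 kJ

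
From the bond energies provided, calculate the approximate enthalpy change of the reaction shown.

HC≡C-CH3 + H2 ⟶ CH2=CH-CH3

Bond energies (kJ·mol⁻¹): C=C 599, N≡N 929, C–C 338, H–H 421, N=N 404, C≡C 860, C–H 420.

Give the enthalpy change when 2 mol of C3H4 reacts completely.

Bonds broken (reactants):
  C≡C: 1 × 860 = 860
  C–C: 1 × 338 = 338
  C–H: 4 × 420 = 1680
  H–H: 1 × 421 = 421
  Σ(broken) = 3299 kJ
Bonds formed (products):
  C–C: 1 × 338 = 338
  C–H: 6 × 420 = 2520
  C=C: 1 × 599 = 599
  Σ(formed) = 3457 kJ
ΔH = Σ(broken) − Σ(formed) = 3299 − 3457 = −158 kJ
For 2× the reaction as written: 2 × (−158) = −316 kJ

ΔH = −316 kJ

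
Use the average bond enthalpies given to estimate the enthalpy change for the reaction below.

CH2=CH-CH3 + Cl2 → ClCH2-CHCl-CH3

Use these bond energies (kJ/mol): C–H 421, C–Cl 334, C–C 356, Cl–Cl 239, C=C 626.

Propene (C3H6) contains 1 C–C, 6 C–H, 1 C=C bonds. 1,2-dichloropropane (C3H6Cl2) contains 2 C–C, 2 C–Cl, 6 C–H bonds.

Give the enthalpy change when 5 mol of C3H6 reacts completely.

ΔH = −795 kJ

Bonds broken (reactants):
  C–C: 1 × 356 = 356
  C–H: 6 × 421 = 2526
  C=C: 1 × 626 = 626
  Cl–Cl: 1 × 239 = 239
  Σ(broken) = 3747 kJ
Bonds formed (products):
  C–C: 2 × 356 = 712
  C–Cl: 2 × 334 = 668
  C–H: 6 × 421 = 2526
  Σ(formed) = 3906 kJ
ΔH = Σ(broken) − Σ(formed) = 3747 − 3906 = −159 kJ
For 5× the reaction as written: 5 × (−159) = −795 kJ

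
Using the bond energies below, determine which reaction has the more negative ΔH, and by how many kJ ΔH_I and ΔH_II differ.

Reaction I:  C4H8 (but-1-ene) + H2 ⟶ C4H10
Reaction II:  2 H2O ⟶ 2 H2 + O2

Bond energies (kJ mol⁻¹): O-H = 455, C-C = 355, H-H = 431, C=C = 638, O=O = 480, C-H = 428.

Reaction I, by 620 kJ

Reaction I:
  Bonds broken (reactants):
    C-C: 2 × 355 = 710
    C-H: 8 × 428 = 3424
    C=C: 1 × 638 = 638
    H-H: 1 × 431 = 431
    Σ(broken) = 5203 kJ
  Bonds formed (products):
    C-C: 3 × 355 = 1065
    C-H: 10 × 428 = 4280
    Σ(formed) = 5345 kJ
  ΔH_I = 5203 − 5345 = −142 kJ
Reaction II:
  Bonds broken (reactants):
    O-H: 4 × 455 = 1820
    Σ(broken) = 1820 kJ
  Bonds formed (products):
    H-H: 2 × 431 = 862
    O=O: 1 × 480 = 480
    Σ(formed) = 1342 kJ
  ΔH_II = 1820 − 1342 = +478 kJ
ΔH_I − ΔH_II = −620 kJ, so reaction I has the more negative ΔH; |ΔH_I − ΔH_II| = 620 kJ.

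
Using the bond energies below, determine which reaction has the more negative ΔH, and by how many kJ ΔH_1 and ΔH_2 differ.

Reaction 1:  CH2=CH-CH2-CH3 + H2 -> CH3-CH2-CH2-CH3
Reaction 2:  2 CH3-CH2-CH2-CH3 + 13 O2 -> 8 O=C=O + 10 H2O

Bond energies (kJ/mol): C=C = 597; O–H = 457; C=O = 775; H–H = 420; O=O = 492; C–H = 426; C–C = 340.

Reaction 2, by 4409 kJ

Reaction 1:
  Bonds broken (reactants):
    C–C: 2 × 340 = 680
    C–H: 8 × 426 = 3408
    C=C: 1 × 597 = 597
    H–H: 1 × 420 = 420
    Σ(broken) = 5105 kJ
  Bonds formed (products):
    C–C: 3 × 340 = 1020
    C–H: 10 × 426 = 4260
    Σ(formed) = 5280 kJ
  ΔH_1 = 5105 − 5280 = −175 kJ
Reaction 2:
  Bonds broken (reactants):
    C–C: 6 × 340 = 2040
    C–H: 20 × 426 = 8520
    O=O: 13 × 492 = 6396
    Σ(broken) = 16956 kJ
  Bonds formed (products):
    C=O: 16 × 775 = 12400
    O–H: 20 × 457 = 9140
    Σ(formed) = 21540 kJ
  ΔH_2 = 16956 − 21540 = −4584 kJ
ΔH_1 − ΔH_2 = +4409 kJ, so reaction 2 has the more negative ΔH; |ΔH_1 − ΔH_2| = 4409 kJ.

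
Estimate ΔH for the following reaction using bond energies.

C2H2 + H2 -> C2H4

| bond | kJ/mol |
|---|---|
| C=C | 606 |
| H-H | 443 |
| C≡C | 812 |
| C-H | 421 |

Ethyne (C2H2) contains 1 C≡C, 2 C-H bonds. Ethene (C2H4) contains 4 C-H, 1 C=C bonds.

ΔH ≈ −193 kJ

Bonds broken (reactants):
  C≡C: 1 × 812 = 812
  C-H: 2 × 421 = 842
  H-H: 1 × 443 = 443
  Σ(broken) = 2097 kJ
Bonds formed (products):
  C-H: 4 × 421 = 1684
  C=C: 1 × 606 = 606
  Σ(formed) = 2290 kJ
ΔH = Σ(broken) − Σ(formed) = 2097 − 2290 = −193 kJ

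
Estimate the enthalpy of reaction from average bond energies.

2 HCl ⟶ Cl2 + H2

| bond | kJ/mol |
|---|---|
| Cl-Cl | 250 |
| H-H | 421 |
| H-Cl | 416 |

ΔH ≈ +161 kJ

Bonds broken (reactants):
  H-Cl: 2 × 416 = 832
  Σ(broken) = 832 kJ
Bonds formed (products):
  Cl-Cl: 1 × 250 = 250
  H-H: 1 × 421 = 421
  Σ(formed) = 671 kJ
ΔH = Σ(broken) − Σ(formed) = 832 − 671 = +161 kJ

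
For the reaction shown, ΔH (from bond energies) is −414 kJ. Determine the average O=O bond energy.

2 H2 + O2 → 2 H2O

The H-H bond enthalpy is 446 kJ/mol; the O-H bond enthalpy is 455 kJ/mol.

Let D be the O=O bond energy.
Σ(broken) = 2×446 + 1×D = 892 + D
Σ(formed) = 4×455 = 1820
ΔH = Σ(broken) − Σ(formed) = (892 + D) − (1820) = −928 + D
Setting this equal to −414 kJ gives D = 514 kJ/mol.

D(O=O) ≈ 514 kJ/mol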